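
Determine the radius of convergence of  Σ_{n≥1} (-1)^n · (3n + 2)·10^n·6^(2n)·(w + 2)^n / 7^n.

R = 7/360

The ratio of consecutive coefficients is [(3(n+1) + 2)/(3n + 2)] · 10·36/7 → 360/7.
Thus R = 1/(360/7) = 7/360.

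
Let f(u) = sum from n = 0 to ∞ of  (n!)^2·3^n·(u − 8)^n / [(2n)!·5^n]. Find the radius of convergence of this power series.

Ratio test: |a_{n+1}/a_n| = (n+1)²/[(2n+1)·(2n+2)] · 3/5 → 3/20 as n → ∞.
Convergence for |u − 8| · 3/20 < 1, i.e. |u − 8| < 20/3. So R = 20/3.

R = 20/3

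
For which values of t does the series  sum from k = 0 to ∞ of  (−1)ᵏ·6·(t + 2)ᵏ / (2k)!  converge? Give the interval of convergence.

(−∞, ∞)

Apply the ratio test: |a_{k+1}| / |a_k| = 6/6 · 1/[(2k+1)·(2k+2)], which tends to 0 as k → ∞.
The limit is 0, so the series converges for all t; R = ∞.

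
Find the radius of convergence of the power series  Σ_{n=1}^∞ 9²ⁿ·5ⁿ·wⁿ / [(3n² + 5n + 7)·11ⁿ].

Apply the ratio test: |a_{n+1}| / |a_n| = [(3n² + 5n + 7)/(3(n+1)² + 5(n+1) + 7)] · 81·5/11, which tends to 405/11 as n → ∞.
The series converges when 405/11 · |w| < 1, giving R = 11/405.

R = 11/405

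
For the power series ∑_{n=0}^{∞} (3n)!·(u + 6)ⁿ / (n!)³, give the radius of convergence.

R = 1/27

Apply the ratio test: |a_{n+1}| / |a_n| = (3n+1)·(3n+2)·(3n+3)/(n+1)³, which tends to 27 as n → ∞.
The series converges when 27 · |u + 6| < 1, giving R = 1/27.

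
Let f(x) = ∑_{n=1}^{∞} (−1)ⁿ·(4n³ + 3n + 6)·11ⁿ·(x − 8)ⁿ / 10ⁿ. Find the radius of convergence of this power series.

R = 10/11

By the ratio test, |a_{n+1}/a_n| = [(4(n+1)³ + 3(n+1) + 6)/(4n³ + 3n + 6)] · 11/10 → 11/10.
The series converges when 11/10 · |x − 8| < 1, giving R = 10/11.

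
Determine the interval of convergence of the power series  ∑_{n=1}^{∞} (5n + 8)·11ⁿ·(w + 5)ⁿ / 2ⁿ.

Ratio test: |a_{n+1}/a_n| = [(5(n+1) + 8)/(5n + 8)] · 11/2 → 11/2 as n → ∞.
Convergence for |w + 5| · 11/2 < 1, i.e. |w + 5| < 2/11. So R = 2/11.
When w = -53/11, the terms do not tend to 0, so the series diverges.
At w = -57/11: the terms have absolute value of order n, which does not tend to 0, so the series diverges by the divergence test.

(-57/11, -53/11)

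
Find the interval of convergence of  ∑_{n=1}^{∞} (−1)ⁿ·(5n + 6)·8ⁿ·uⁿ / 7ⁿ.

(-7/8, 7/8)

By the ratio test, |a_{n+1}/a_n| = [(5(n+1) + 6)/(5n + 6)] · 8/7 → 8/7.
Convergence for |u| · 8/7 < 1, i.e. |u| < 7/8. So R = 7/8.
Endpoint u = 7/8: the terms do not tend to 0, so the series diverges.
At u = -7/8: the terms have absolute value of order n, which does not tend to 0, so the series diverges by the divergence test.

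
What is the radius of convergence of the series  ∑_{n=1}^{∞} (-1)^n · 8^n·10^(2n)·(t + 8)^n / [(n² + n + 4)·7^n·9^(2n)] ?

R = 567/800

Ratio test: |a_{n+1}/a_n| = [(n² + n + 4)/((n+1)² + (n+1) + 4)] · 8·100/(7·81) → 800/567 as n → ∞.
Thus R = 1/(800/567) = 567/800.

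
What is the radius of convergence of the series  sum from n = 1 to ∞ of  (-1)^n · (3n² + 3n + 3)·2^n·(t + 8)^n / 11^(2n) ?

Ratio test: |a_{n+1}/a_n| = [(3(n+1)² + 3(n+1) + 3)/(3n² + 3n + 3)] · 2/121 → 2/121 as n → ∞.
Thus R = 1/(2/121) = 121/2.

R = 121/2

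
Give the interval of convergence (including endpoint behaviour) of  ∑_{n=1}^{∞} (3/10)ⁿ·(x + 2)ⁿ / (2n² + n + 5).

Apply the ratio test: |a_{n+1}| / |a_n| = [(2n² + n + 5)/(2(n+1)² + (n+1) + 5)] · 3/10, which tends to 3/10 as n → ∞.
Convergence for |x + 2| · 3/10 < 1, i.e. |x + 2| < 10/3. So R = 10/3.
Check x = 4/3: the series is dominated by a constant times Σ 1/n², which converges (p = 2 > 1).
When x = -16/3, the series is dominated by a constant times Σ 1/n², which converges (p = 2 > 1).

[-16/3, 4/3]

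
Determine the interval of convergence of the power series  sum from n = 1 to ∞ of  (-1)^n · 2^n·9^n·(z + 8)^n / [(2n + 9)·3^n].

(-49/6, -47/6]

By the ratio test, |a_{n+1}/a_n| = [(2n + 9)/(2(n+1) + 9)] · 2·9/3 → 6.
Convergence for |z + 8| · 6 < 1, i.e. |z + 8| < 1/6. So R = 1/6.
Check z = -47/6: the terms alternate in sign and decrease monotonically to 0 in absolute value (size ~ c/n), so the alternating series test gives convergence.
Endpoint z = -49/6: comparison with the harmonic series Σ 1/n shows the series diverges.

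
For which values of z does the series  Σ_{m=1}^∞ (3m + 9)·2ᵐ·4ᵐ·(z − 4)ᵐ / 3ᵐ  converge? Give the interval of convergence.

The ratio of consecutive coefficients is [(3(m+1) + 9)/(3m + 9)] · 2·4/3 → 8/3.
Thus R = 1/(8/3) = 3/8.
When z = 35/8, the terms do not tend to 0, so the series diverges.
Check z = 29/8: the terms do not tend to 0, so the series diverges.

(29/8, 35/8)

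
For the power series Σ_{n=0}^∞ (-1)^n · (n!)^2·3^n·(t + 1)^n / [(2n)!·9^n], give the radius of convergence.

The ratio of consecutive coefficients is (n+1)²/[(2n+1)·(2n+2)] · 3/9 → 1/12.
Thus R = 1/(1/12) = 12.

R = 12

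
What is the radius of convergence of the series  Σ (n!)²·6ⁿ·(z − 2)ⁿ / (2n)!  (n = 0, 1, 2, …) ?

R = 2/3

Ratio test: |a_{n+1}/a_n| = (n+1)²/[(2n+1)·(2n+2)] · 6 → 3/2 as n → ∞.
The series converges when 3/2 · |z − 2| < 1, giving R = 2/3.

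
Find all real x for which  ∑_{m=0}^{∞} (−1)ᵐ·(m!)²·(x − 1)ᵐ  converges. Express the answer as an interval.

{1}

The ratio of consecutive coefficients is (m+1)² → ∞.
The terms grow without bound for any (x − 1) ≠ 0, so R = 0 (convergence only at x = 1).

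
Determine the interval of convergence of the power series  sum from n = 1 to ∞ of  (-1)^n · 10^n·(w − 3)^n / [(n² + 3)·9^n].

[21/10, 39/10]

Ratio test: |a_{n+1}/a_n| = [(n² + 3)/((n+1)² + 3)] · 10/9 → 10/9 as n → ∞.
Convergence for |w − 3| · 10/9 < 1, i.e. |w − 3| < 9/10. So R = 9/10.
Check w = 39/10: the terms are on the order of 1/n², so the series converges absolutely by comparison with the p-series (p = 2 > 1).
Endpoint w = 21/10: the series is dominated by a constant times Σ 1/n², which converges (p = 2 > 1).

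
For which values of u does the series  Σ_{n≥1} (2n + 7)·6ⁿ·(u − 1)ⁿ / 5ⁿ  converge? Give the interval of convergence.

Ratio test: |a_{n+1}/a_n| = [(2(n+1) + 7)/(2n + 7)] · 6/5 → 6/5 as n → ∞.
The series converges when 6/5 · |u − 1| < 1, giving R = 5/6.
When u = 11/6, the n-th term does not approach 0; divergence by the term test.
When u = 1/6, the n-th term does not approach 0; divergence by the term test.

(1/6, 11/6)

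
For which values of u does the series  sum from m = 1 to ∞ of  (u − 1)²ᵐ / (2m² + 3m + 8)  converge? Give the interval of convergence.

By the ratio test, |a_{m+1}/a_m| = (2m² + 3m + 8)/(2(m+1)² + 3(m+1) + 8) → 1.
Writing y = (u − 1)², the series in y has radius 1, so |u − 1| < √(1) = 1 and R = 1.
At u = 2: the terms are on the order of 1/m², so the series converges absolutely by comparison with the p-series (p = 2 > 1).
Check u = 0: absolute convergence follows by limit comparison with Σ 1/m².

[0, 2]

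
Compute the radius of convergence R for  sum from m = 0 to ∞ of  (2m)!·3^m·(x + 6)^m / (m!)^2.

By the ratio test, |a_{m+1}/a_m| = (2m+1)·(2m+2)/(m+1)² · 3 → 12.
Hence the series converges for |x + 6| < 1/(12) = 1/12, so the radius of convergence is 1/12.

R = 1/12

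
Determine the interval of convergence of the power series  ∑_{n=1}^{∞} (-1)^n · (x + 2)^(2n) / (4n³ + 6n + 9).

Ratio test: |a_{n+1}/a_n| = (4n³ + 6n + 9)/(4(n+1)³ + 6(n+1) + 9) → 1 as n → ∞.
Successive powers of (x + 2) differ by 2, so the series converges when |x + 2|² · 1 < 1, i.e. |x + 2| < √(1) = 1. So R = 1.
At x = -1: the series is dominated by a constant times Σ 1/n³, which converges (p = 3 > 1).
Endpoint x = -3: the terms are on the order of 1/n³, so the series converges absolutely by comparison with the p-series (p = 3 > 1).

[-3, -1]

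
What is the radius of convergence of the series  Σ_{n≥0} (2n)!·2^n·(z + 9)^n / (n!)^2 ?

By the ratio test, |a_{n+1}/a_n| = (2n+1)·(2n+2)/(n+1)² · 2 → 8.
The series converges when 8 · |z + 9| < 1, giving R = 1/8.

R = 1/8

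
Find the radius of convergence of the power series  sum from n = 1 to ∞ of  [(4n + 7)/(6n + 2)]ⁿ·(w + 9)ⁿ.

Root test: |a_n|^(1/n) = (4n + 7)/(6n + 2) → 2/3.
Hence the series converges for |w + 9| < 1/(2/3) = 3/2, so the radius of convergence is 3/2.

R = 3/2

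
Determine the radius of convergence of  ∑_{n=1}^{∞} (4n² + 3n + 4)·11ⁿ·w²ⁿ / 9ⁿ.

Ratio test: |a_{n+1}/a_n| = [(4(n+1)² + 3(n+1) + 4)/(4n² + 3n + 4)] · 11/9 → 11/9 as n → ∞.
Successive powers of w differ by 2, so the series converges when |w|² · 11/9 < 1, i.e. |w| < √(9/11). So R = 3√11/11.

R = 3√11/11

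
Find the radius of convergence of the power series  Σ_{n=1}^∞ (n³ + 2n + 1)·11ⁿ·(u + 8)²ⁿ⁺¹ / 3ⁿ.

By the ratio test, |a_{n+1}/a_n| = [((n+1)³ + 2(n+1) + 1)/(n³ + 2n + 1)] · 11/3 → 11/3.
Successive powers of (u + 8) differ by 2, so the series converges when |u + 8|² · 11/3 < 1, i.e. |u + 8| < √(3/11). So R = √33/11.

R = √33/11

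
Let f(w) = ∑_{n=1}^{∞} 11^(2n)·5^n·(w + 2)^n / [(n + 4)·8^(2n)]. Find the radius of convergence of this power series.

By the ratio test, |a_{n+1}/a_n| = [(n + 4)/((n+1) + 4)] · 121·5/64 → 605/64.
Convergence for |w + 2| · 605/64 < 1, i.e. |w + 2| < 64/605. So R = 64/605.

R = 64/605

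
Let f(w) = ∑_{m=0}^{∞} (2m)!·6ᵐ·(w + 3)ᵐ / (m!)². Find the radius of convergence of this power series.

R = 1/24

By the ratio test, |a_{m+1}/a_m| = (2m+1)·(2m+2)/(m+1)² · 6 → 24.
Convergence for |w + 3| · 24 < 1, i.e. |w + 3| < 1/24. So R = 1/24.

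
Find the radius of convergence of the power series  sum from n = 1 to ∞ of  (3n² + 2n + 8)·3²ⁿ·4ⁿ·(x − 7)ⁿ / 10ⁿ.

Ratio test: |a_{n+1}/a_n| = [(3(n+1)² + 2(n+1) + 8)/(3n² + 2n + 8)] · 9·4/10 → 18/5 as n → ∞.
Convergence for |x − 7| · 18/5 < 1, i.e. |x − 7| < 5/18. So R = 5/18.

R = 5/18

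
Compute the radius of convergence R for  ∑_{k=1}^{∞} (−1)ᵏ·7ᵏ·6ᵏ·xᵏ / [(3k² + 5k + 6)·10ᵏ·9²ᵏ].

By the ratio test, |a_{k+1}/a_k| = [(3k² + 5k + 6)/(3(k+1)² + 5(k+1) + 6)] · 7·6/(10·81) → 7/135.
Hence the series converges for |x| < 1/(7/135) = 135/7, so the radius of convergence is 135/7.

R = 135/7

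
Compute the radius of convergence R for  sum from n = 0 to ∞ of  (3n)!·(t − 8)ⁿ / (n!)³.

Ratio test: |a_{n+1}/a_n| = (3n+1)·(3n+2)·(3n+3)/(n+1)³ → 27 as n → ∞.
Hence the series converges for |t − 8| < 1/(27) = 1/27, so the radius of convergence is 1/27.

R = 1/27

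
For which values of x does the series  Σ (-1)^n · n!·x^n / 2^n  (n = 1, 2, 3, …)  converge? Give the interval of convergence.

Apply the ratio test: |a_{n+1}| / |a_n| = (n+1) · 1/2, which tends to ∞ as n → ∞.
The terms grow without bound for any x ≠ 0, so R = 0 (convergence only at x = 0).

{0}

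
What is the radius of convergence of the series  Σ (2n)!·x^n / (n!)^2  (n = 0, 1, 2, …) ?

R = 1/4

By the ratio test, |a_{n+1}/a_n| = (2n+1)·(2n+2)/(n+1)² → 4.
Thus R = 1/(4) = 1/4.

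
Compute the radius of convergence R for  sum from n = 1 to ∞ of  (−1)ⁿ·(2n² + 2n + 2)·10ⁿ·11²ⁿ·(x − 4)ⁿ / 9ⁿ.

R = 9/1210

Ratio test: |a_{n+1}/a_n| = [(2(n+1)² + 2(n+1) + 2)/(2n² + 2n + 2)] · 10·121/9 → 1210/9 as n → ∞.
Convergence for |x − 4| · 1210/9 < 1, i.e. |x − 4| < 9/1210. So R = 9/1210.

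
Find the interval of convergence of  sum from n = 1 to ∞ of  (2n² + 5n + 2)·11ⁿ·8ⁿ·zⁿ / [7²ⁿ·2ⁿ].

(-49/44, 49/44)

Ratio test: |a_{n+1}/a_n| = [(2(n+1)² + 5(n+1) + 2)/(2n² + 5n + 2)] · 11·8/(49·2) → 44/49 as n → ∞.
Hence the series converges for |z| < 1/(44/49) = 49/44, so the radius of convergence is 49/44.
Endpoint z = 49/44: the terms have absolute value of order n², which does not tend to 0, so the series diverges by the divergence test.
Endpoint z = -49/44: the n-th term does not approach 0; divergence by the term test.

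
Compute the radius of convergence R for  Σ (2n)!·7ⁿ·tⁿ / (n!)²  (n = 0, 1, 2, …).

R = 1/28

By the ratio test, |a_{n+1}/a_n| = (2n+1)·(2n+2)/(n+1)² · 7 → 28.
Thus R = 1/(28) = 1/28.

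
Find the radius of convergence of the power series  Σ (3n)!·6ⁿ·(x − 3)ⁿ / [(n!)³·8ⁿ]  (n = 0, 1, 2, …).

R = 4/81

Ratio test: |a_{n+1}/a_n| = (3n+1)·(3n+2)·(3n+3)/(n+1)³ · 6/8 → 81/4 as n → ∞.
The series converges when 81/4 · |x − 3| < 1, giving R = 4/81.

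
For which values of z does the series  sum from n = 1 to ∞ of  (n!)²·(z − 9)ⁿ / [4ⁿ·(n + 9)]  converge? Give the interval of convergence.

{9}

By the ratio test, |a_{n+1}/a_n| = (n+1)² · 1/4 · (n + 9)/((n+1) + 9) → ∞.
The terms grow without bound for any (z − 9) ≠ 0, so R = 0 (convergence only at z = 9).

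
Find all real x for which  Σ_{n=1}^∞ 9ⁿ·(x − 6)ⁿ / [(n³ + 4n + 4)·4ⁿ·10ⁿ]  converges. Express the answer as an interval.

[14/9, 94/9]

Apply the ratio test: |a_{n+1}| / |a_n| = [(n³ + 4n + 4)/((n+1)³ + 4(n+1) + 4)] · 9/(4·10), which tends to 9/40 as n → ∞.
Hence the series converges for |x − 6| < 1/(9/40) = 40/9, so the radius of convergence is 40/9.
At x = 94/9: the terms are on the order of 1/n³, so the series converges absolutely by comparison with the p-series (p = 3 > 1).
When x = 14/9, the series is dominated by a constant times Σ 1/n³, which converges (p = 3 > 1).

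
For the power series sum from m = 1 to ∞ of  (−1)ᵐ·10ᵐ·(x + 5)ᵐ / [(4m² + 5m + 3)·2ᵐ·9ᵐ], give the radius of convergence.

R = 9/5

The ratio of consecutive coefficients is [(4m² + 5m + 3)/(4(m+1)² + 5(m+1) + 3)] · 10/(2·9) → 5/9.
Thus R = 1/(5/9) = 9/5.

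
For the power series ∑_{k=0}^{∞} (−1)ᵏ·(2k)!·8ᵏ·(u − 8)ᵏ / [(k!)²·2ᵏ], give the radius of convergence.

Ratio test: |a_{k+1}/a_k| = (2k+1)·(2k+2)/(k+1)² · 8/2 → 16 as k → ∞.
Thus R = 1/(16) = 1/16.

R = 1/16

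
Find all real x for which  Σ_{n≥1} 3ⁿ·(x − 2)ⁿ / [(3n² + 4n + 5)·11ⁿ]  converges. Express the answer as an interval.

[-5/3, 17/3]

Apply the ratio test: |a_{n+1}| / |a_n| = [(3n² + 4n + 5)/(3(n+1)² + 4(n+1) + 5)] · 3/11, which tends to 3/11 as n → ∞.
Thus R = 1/(3/11) = 11/3.
Endpoint x = 17/3: absolute convergence follows by limit comparison with Σ 1/n².
When x = -5/3, absolute convergence follows by limit comparison with Σ 1/n².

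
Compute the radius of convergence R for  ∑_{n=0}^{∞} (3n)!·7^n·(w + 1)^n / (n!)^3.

R = 1/189

The ratio of consecutive coefficients is (3n+1)·(3n+2)·(3n+3)/(n+1)³ · 7 → 189.
Convergence for |w + 1| · 189 < 1, i.e. |w + 1| < 1/189. So R = 1/189.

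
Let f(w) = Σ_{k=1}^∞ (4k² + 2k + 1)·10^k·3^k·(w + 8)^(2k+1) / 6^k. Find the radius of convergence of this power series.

By the ratio test, |a_{k+1}/a_k| = [(4(k+1)² + 2(k+1) + 1)/(4k² + 2k + 1)] · 10·3/6 → 5.
Since the exponent of (w + 8) increases by 2 each term, convergence requires |w + 8|² < 1/5, hence R = √5/5.

R = √5/5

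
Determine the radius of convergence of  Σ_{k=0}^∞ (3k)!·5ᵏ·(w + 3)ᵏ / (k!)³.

The ratio of consecutive coefficients is (3k+1)·(3k+2)·(3k+3)/(k+1)³ · 5 → 135.
Hence the series converges for |w + 3| < 1/(135) = 1/135, so the radius of convergence is 1/135.

R = 1/135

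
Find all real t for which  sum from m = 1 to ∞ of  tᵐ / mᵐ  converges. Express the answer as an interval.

By the Cauchy root test, |a_m|^(1/m) = 1/m → 0.
Since the m-th root of |a_m| tends to 0, the series converges for all real t; R = ∞.

(−∞, ∞)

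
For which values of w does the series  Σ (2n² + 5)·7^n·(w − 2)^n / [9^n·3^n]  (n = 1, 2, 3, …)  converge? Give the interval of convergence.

(-13/7, 41/7)

Ratio test: |a_{n+1}/a_n| = [(2(n+1)² + 5)/(2n² + 5)] · 7/(9·3) → 7/27 as n → ∞.
Thus R = 1/(7/27) = 27/7.
At w = 41/7: the terms have absolute value of order n², which does not tend to 0, so the series diverges by the divergence test.
Check w = -13/7: the terms do not tend to 0, so the series diverges.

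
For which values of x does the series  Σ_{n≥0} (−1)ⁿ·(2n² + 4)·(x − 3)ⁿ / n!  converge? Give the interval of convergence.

(−∞, ∞)

The ratio of consecutive coefficients is (2(n+1)² + 4)/(2n² + 4) · 1/(n+1) → 0.
The ratio tends to 0 regardless of x, hence R = ∞.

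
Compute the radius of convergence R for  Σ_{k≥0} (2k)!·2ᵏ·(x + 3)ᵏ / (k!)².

The ratio of consecutive coefficients is (2k+1)·(2k+2)/(k+1)² · 2 → 8.
The series converges when 8 · |x + 3| < 1, giving R = 1/8.

R = 1/8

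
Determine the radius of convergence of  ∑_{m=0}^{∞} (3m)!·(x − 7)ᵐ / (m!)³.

R = 1/27

Ratio test: |a_{m+1}/a_m| = (3m+1)·(3m+2)·(3m+3)/(m+1)³ → 27 as m → ∞.
Thus R = 1/(27) = 1/27.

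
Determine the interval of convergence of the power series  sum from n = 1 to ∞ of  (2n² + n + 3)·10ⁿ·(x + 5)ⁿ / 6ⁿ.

(-28/5, -22/5)

By the ratio test, |a_{n+1}/a_n| = [(2(n+1)² + (n+1) + 3)/(2n² + n + 3)] · 10/6 → 5/3.
The series converges when 5/3 · |x + 5| < 1, giving R = 3/5.
Check x = -22/5: the terms do not tend to 0, so the series diverges.
When x = -28/5, the n-th term does not approach 0; divergence by the term test.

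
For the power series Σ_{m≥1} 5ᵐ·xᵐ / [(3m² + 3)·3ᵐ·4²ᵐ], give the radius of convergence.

By the ratio test, |a_{m+1}/a_m| = [(3m² + 3)/(3(m+1)² + 3)] · 5/(3·16) → 5/48.
Thus R = 1/(5/48) = 48/5.

R = 48/5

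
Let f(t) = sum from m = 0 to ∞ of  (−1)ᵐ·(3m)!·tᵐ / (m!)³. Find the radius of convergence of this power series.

By the ratio test, |a_{m+1}/a_m| = (3m+1)·(3m+2)·(3m+3)/(m+1)³ → 27.
The series converges when 27 · |t| < 1, giving R = 1/27.

R = 1/27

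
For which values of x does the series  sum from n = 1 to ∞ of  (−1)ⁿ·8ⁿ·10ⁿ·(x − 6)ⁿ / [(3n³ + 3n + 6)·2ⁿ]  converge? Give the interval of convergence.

[239/40, 241/40]

By the ratio test, |a_{n+1}/a_n| = [(3n³ + 3n + 6)/(3(n+1)³ + 3(n+1) + 6)] · 8·10/2 → 40.
Thus R = 1/(40) = 1/40.
At x = 241/40: absolute convergence follows by limit comparison with Σ 1/n³.
Check x = 239/40: the terms are on the order of 1/n³, so the series converges absolutely by comparison with the p-series (p = 3 > 1).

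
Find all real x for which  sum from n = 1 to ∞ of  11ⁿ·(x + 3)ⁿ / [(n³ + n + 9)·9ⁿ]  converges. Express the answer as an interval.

[-42/11, -24/11]

The ratio of consecutive coefficients is [(n³ + n + 9)/((n+1)³ + (n+1) + 9)] · 11/9 → 11/9.
Hence the series converges for |x + 3| < 1/(11/9) = 9/11, so the radius of convergence is 9/11.
Check x = -24/11: absolute convergence follows by limit comparison with Σ 1/n³.
When x = -42/11, the terms are on the order of 1/n³, so the series converges absolutely by comparison with the p-series (p = 3 > 1).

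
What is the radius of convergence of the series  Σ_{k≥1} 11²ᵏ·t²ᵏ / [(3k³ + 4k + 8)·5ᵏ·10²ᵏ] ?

The ratio of consecutive coefficients is [(3k³ + 4k + 8)/(3(k+1)³ + 4(k+1) + 8)] · 121/(5·100) → 121/500.
Writing y = t², the series in y has radius 500/121, so |t| < √(500/121) and R = 10√5/11.

R = 10√5/11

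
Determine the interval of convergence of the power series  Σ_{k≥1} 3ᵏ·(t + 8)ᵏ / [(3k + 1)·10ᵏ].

[-34/3, -14/3)

By the ratio test, |a_{k+1}/a_k| = [(3k + 1)/(3(k+1) + 1)] · 3/10 → 3/10.
Thus R = 1/(3/10) = 10/3.
Check t = -14/3: the terms are asymptotic to a nonzero constant times 1/k, so the series diverges by limit comparison with Σ 1/k.
When t = -34/3, the terms alternate in sign and decrease monotonically to 0 in absolute value (size ~ c/k), so the alternating series test gives convergence.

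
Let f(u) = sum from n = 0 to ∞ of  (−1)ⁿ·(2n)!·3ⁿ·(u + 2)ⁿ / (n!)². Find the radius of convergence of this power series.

Ratio test: |a_{n+1}/a_n| = (2n+1)·(2n+2)/(n+1)² · 3 → 12 as n → ∞.
Thus R = 1/(12) = 1/12.

R = 1/12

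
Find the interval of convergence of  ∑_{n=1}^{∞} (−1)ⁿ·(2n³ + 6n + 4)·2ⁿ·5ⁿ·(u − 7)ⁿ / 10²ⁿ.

Apply the ratio test: |a_{n+1}| / |a_n| = [(2(n+1)³ + 6(n+1) + 4)/(2n³ + 6n + 4)] · 2·5/100, which tends to 1/10 as n → ∞.
Convergence for |u − 7| · 1/10 < 1, i.e. |u − 7| < 10. So R = 10.
Endpoint u = 17: the terms do not tend to 0, so the series diverges.
Check u = -3: the n-th term does not approach 0; divergence by the term test.

(-3, 17)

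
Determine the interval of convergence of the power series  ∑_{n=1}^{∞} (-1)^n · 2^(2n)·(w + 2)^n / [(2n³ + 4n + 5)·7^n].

[-15/4, -1/4]

The ratio of consecutive coefficients is [(2n³ + 4n + 5)/(2(n+1)³ + 4(n+1) + 5)] · 4/7 → 4/7.
Convergence for |w + 2| · 4/7 < 1, i.e. |w + 2| < 7/4. So R = 7/4.
Endpoint w = -1/4: the series is dominated by a constant times Σ 1/n³, which converges (p = 3 > 1).
Check w = -15/4: the terms are on the order of 1/n³, so the series converges absolutely by comparison with the p-series (p = 3 > 1).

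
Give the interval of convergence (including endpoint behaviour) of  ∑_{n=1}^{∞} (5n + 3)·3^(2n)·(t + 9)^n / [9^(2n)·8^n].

(-81, 63)

Ratio test: |a_{n+1}/a_n| = [(5(n+1) + 3)/(5n + 3)] · 9/(81·8) → 1/72 as n → ∞.
Thus R = 1/(1/72) = 72.
At t = 63: the n-th term does not approach 0; divergence by the term test.
Endpoint t = -81: the terms do not tend to 0, so the series diverges.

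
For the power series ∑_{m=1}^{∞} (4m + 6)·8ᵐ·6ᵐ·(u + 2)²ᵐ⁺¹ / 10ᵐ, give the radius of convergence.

R = √30/12

By the ratio test, |a_{m+1}/a_m| = [(4(m+1) + 6)/(4m + 6)] · 8·6/10 → 24/5.
Successive powers of (u + 2) differ by 2, so the series converges when |u + 2|² · 24/5 < 1, i.e. |u + 2| < √(5/24). So R = √30/12.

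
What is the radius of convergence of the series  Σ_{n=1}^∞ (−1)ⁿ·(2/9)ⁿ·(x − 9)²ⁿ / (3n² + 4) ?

By the ratio test, |a_{n+1}/a_n| = [(3n² + 4)/(3(n+1)² + 4)] · 2/9 → 2/9.
Successive powers of (x − 9) differ by 2, so the series converges when |x − 9|² · 2/9 < 1, i.e. |x − 9| < √(9/2). So R = 3√2/2.

R = 3√2/2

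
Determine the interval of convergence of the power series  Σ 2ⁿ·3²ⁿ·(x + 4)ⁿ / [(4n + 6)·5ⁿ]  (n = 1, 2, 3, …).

[-77/18, -67/18)

The ratio of consecutive coefficients is [(4n + 6)/(4(n+1) + 6)] · 2·9/5 → 18/5.
Hence the series converges for |x + 4| < 1/(18/5) = 5/18, so the radius of convergence is 5/18.
Endpoint x = -67/18: the terms behave like c/n; limit comparison with the harmonic series gives divergence.
At x = -77/18: convergence follows from the alternating series test (terms decrease monotonically to 0).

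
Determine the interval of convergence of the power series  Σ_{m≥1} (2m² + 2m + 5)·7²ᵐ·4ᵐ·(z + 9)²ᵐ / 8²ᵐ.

(-67/7, -59/7)

By the ratio test, |a_{m+1}/a_m| = [(2(m+1)² + 2(m+1) + 5)/(2m² + 2m + 5)] · 49·4/64 → 49/16.
Successive powers of (z + 9) differ by 2, so the series converges when |z + 9|² · 49/16 < 1, i.e. |z + 9| < √(16/49) = 4/7. So R = 4/7.
At z = -59/7: the terms have absolute value of order m², which does not tend to 0, so the series diverges by the divergence test.
Endpoint z = -67/7: the terms have absolute value of order m², which does not tend to 0, so the series diverges by the divergence test.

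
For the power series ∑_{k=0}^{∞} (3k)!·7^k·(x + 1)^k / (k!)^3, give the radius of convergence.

R = 1/189

Ratio test: |a_{k+1}/a_k| = (3k+1)·(3k+2)·(3k+3)/(k+1)³ · 7 → 189 as k → ∞.
Thus R = 1/(189) = 1/189.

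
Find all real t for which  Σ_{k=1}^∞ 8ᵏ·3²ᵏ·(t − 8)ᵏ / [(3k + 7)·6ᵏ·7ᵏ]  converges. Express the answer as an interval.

[89/12, 103/12)

Apply the ratio test: |a_{k+1}| / |a_k| = [(3k + 7)/(3(k+1) + 7)] · 8·9/(6·7), which tends to 12/7 as k → ∞.
The series converges when 12/7 · |t − 8| < 1, giving R = 7/12.
When t = 103/12, the terms behave like c/k; limit comparison with the harmonic series gives divergence.
When t = 89/12, an alternating series whose terms decrease to 0 in absolute value, so it converges by the Leibniz criterion.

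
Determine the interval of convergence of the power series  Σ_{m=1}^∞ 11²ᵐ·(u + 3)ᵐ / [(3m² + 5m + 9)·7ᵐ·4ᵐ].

The ratio of consecutive coefficients is [(3m² + 5m + 9)/(3(m+1)² + 5(m+1) + 9)] · 121/(7·4) → 121/28.
Convergence for |u + 3| · 121/28 < 1, i.e. |u + 3| < 28/121. So R = 28/121.
When u = -335/121, the series is dominated by a constant times Σ 1/m², which converges (p = 2 > 1).
Endpoint u = -391/121: the terms are on the order of 1/m², so the series converges absolutely by comparison with the p-series (p = 2 > 1).

[-391/121, -335/121]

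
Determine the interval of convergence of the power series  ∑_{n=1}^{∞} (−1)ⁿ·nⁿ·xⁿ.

{0}

Applying the root test, |a_n|^(1/n) = n → ∞.
The root grows without bound, so R = 0 (convergence only at x = 0).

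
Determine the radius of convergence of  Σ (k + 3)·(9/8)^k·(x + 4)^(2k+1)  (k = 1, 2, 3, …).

Apply the ratio test: |a_{k+1}| / |a_k| = [((k+1) + 3)/(k + 3)] · 9/8, which tends to 9/8 as k → ∞.
Since the exponent of (x + 4) increases by 2 each term, convergence requires |x + 4|² < 8/9, hence R = 2√2/3.

R = 2√2/3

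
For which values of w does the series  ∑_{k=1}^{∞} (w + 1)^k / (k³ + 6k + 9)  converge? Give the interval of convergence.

Ratio test: |a_{k+1}/a_k| = (k³ + 6k + 9)/((k+1)³ + 6(k+1) + 9) → 1 as k → ∞.
Convergence for |w + 1| < 1, so R = 1.
When w = 0, absolute convergence follows by limit comparison with Σ 1/k³.
Endpoint w = -2: the series is dominated by a constant times Σ 1/k³, which converges (p = 3 > 1).

[-2, 0]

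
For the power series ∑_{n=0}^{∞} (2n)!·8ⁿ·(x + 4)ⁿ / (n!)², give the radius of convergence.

R = 1/32

The ratio of consecutive coefficients is (2n+1)·(2n+2)/(n+1)² · 8 → 32.
The series converges when 32 · |x + 4| < 1, giving R = 1/32.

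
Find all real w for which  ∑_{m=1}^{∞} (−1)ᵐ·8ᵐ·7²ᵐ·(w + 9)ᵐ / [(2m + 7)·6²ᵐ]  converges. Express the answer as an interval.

Apply the ratio test: |a_{m+1}| / |a_m| = [(2m + 7)/(2(m+1) + 7)] · 8·49/36, which tends to 98/9 as m → ∞.
Convergence for |w + 9| · 98/9 < 1, i.e. |w + 9| < 9/98. So R = 9/98.
Endpoint w = -873/98: convergence follows from the alternating series test (terms decrease monotonically to 0).
Endpoint w = -891/98: comparison with the harmonic series Σ 1/m shows the series diverges.

(-891/98, -873/98]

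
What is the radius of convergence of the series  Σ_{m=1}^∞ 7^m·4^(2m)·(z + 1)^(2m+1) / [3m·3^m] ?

R = √21/28

Ratio test: |a_{m+1}/a_m| = [3m/3(m+1)] · 7·16/3 → 112/3 as m → ∞.
Since the exponent of (z + 1) increases by 2 each term, convergence requires |z + 1|² < 3/112, hence R = √21/28.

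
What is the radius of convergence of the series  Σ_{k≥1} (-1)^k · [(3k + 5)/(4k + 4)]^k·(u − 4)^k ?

R = 4/3

By the Cauchy root test, |a_k|^(1/k) = (3k + 5)/(4k + 4) → 3/4.
Convergence for |u − 4| · 3/4 < 1, i.e. |u − 4| < 4/3. So R = 4/3.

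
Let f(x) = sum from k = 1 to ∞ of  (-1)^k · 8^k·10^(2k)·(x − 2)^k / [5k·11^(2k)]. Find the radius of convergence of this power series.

By the ratio test, |a_{k+1}/a_k| = [5k/5(k+1)] · 8·100/121 → 800/121.
Convergence for |x − 2| · 800/121 < 1, i.e. |x − 2| < 121/800. So R = 121/800.

R = 121/800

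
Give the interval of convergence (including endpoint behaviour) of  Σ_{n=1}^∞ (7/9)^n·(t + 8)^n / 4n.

[-65/7, -47/7)

The ratio of consecutive coefficients is [4n/4(n+1)] · 7/9 → 7/9.
Thus R = 1/(7/9) = 9/7.
Check t = -47/7: the terms behave like c/n; limit comparison with the harmonic series gives divergence.
Endpoint t = -65/7: convergence follows from the alternating series test (terms decrease monotonically to 0).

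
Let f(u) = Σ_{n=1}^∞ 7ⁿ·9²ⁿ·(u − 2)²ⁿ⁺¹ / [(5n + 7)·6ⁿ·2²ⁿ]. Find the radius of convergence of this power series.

By the ratio test, |a_{n+1}/a_n| = [(5n + 7)/(5(n+1) + 7)] · 7·81/(6·4) → 189/8.
Writing y = (u − 2)², the series in y has radius 8/189, so |u − 2| < √(8/189) and R = 2√42/63.

R = 2√42/63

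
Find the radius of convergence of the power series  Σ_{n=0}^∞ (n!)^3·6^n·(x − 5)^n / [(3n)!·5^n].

Apply the ratio test: |a_{n+1}| / |a_n| = (n+1)³/[(3n+1)·(3n+2)·(3n+3)] · 6/5, which tends to 2/45 as n → ∞.
Hence the series converges for |x − 5| < 1/(2/45) = 45/2, so the radius of convergence is 45/2.

R = 45/2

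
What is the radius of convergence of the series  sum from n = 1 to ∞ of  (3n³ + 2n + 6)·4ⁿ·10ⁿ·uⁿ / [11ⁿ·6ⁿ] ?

By the ratio test, |a_{n+1}/a_n| = [(3(n+1)³ + 2(n+1) + 6)/(3n³ + 2n + 6)] · 4·10/(11·6) → 20/33.
Convergence for |u| · 20/33 < 1, i.e. |u| < 33/20. So R = 33/20.

R = 33/20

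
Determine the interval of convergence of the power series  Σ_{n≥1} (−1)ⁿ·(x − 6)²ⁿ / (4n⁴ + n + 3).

[5, 7]

Apply the ratio test: |a_{n+1}| / |a_n| = (4n⁴ + n + 3)/(4(n+1)⁴ + (n+1) + 3), which tends to 1 as n → ∞.
Writing y = (x − 6)², the series in y has radius 1, so |x − 6| < √(1) = 1 and R = 1.
At x = 7: the terms are on the order of 1/n⁴, so the series converges absolutely by comparison with the p-series (p = 4 > 1).
When x = 5, the terms are on the order of 1/n⁴, so the series converges absolutely by comparison with the p-series (p = 4 > 1).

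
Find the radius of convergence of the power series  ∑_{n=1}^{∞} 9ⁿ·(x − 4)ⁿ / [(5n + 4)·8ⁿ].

Apply the ratio test: |a_{n+1}| / |a_n| = [(5n + 4)/(5(n+1) + 4)] · 9/8, which tends to 9/8 as n → ∞.
Hence the series converges for |x − 4| < 1/(9/8) = 8/9, so the radius of convergence is 8/9.

R = 8/9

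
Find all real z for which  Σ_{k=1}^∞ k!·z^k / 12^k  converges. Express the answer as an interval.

{0}

Ratio test: |a_{k+1}/a_k| = (k+1) · 1/12 → ∞ as k → ∞.
The ratio grows without bound, so the series diverges whenever z ≠ 0; it converges only at z = 0. R = 0.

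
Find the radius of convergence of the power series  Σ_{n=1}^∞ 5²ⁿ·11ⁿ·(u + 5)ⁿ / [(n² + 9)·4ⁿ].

By the ratio test, |a_{n+1}/a_n| = [(n² + 9)/((n+1)² + 9)] · 25·11/4 → 275/4.
Convergence for |u + 5| · 275/4 < 1, i.e. |u + 5| < 4/275. So R = 4/275.

R = 4/275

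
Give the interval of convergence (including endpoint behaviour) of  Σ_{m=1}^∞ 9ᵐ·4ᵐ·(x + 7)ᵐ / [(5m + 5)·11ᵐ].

[-263/36, -241/36)

By the ratio test, |a_{m+1}/a_m| = [(5m + 5)/(5(m+1) + 5)] · 9·4/11 → 36/11.
Convergence for |x + 7| · 36/11 < 1, i.e. |x + 7| < 11/36. So R = 11/36.
Endpoint x = -241/36: the terms behave like c/m; limit comparison with the harmonic series gives divergence.
When x = -263/36, the terms alternate in sign and decrease monotonically to 0 in absolute value (size ~ c/m), so the alternating series test gives convergence.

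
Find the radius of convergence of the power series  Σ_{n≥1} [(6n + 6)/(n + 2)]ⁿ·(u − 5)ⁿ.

R = 1/6

Applying the root test, |a_n|^(1/n) = (6n + 6)/(n + 2) → 6.
The series converges when 6 · |u − 5| < 1, giving R = 1/6.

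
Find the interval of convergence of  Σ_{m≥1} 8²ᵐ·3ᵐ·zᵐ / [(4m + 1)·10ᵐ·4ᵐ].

[-5/24, 5/24)

Ratio test: |a_{m+1}/a_m| = [(4m + 1)/(4(m+1) + 1)] · 64·3/(10·4) → 24/5 as m → ∞.
Hence the series converges for |z| < 1/(24/5) = 5/24, so the radius of convergence is 5/24.
At z = 5/24: the terms are asymptotic to a nonzero constant times 1/m, so the series diverges by limit comparison with Σ 1/m.
Endpoint z = -5/24: convergence follows from the alternating series test (terms decrease monotonically to 0).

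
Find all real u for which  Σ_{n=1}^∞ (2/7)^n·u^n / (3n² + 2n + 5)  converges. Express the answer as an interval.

[-7/2, 7/2]

By the ratio test, |a_{n+1}/a_n| = [(3n² + 2n + 5)/(3(n+1)² + 2(n+1) + 5)] · 2/7 → 2/7.
Hence the series converges for |u| < 1/(2/7) = 7/2, so the radius of convergence is 7/2.
Check u = 7/2: absolute convergence follows by limit comparison with Σ 1/n².
Endpoint u = -7/2: absolute convergence follows by limit comparison with Σ 1/n².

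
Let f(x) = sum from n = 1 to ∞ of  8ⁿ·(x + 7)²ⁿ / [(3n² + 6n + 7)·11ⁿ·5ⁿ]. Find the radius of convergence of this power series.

The ratio of consecutive coefficients is [(3n² + 6n + 7)/(3(n+1)² + 6(n+1) + 7)] · 8/(11·5) → 8/55.
Since the exponent of (x + 7) increases by 2 each term, convergence requires |x + 7|² < 55/8, hence R = √110/4.

R = √110/4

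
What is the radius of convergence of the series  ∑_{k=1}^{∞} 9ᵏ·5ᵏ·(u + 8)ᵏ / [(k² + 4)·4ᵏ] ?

R = 4/45

Ratio test: |a_{k+1}/a_k| = [(k² + 4)/((k+1)² + 4)] · 9·5/4 → 45/4 as k → ∞.
Hence the series converges for |u + 8| < 1/(45/4) = 4/45, so the radius of convergence is 4/45.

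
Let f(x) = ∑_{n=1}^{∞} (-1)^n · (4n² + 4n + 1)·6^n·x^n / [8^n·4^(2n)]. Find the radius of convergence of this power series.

R = 64/3

By the ratio test, |a_{n+1}/a_n| = [(4(n+1)² + 4(n+1) + 1)/(4n² + 4n + 1)] · 6/(8·16) → 3/64.
Hence the series converges for |x| < 1/(3/64) = 64/3, so the radius of convergence is 64/3.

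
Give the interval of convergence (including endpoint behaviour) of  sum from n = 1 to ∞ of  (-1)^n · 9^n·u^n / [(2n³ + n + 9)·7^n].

By the ratio test, |a_{n+1}/a_n| = [(2n³ + n + 9)/(2(n+1)³ + (n+1) + 9)] · 9/7 → 9/7.
Hence the series converges for |u| < 1/(9/7) = 7/9, so the radius of convergence is 7/9.
When u = 7/9, the terms are on the order of 1/n³, so the series converges absolutely by comparison with the p-series (p = 3 > 1).
When u = -7/9, the terms are on the order of 1/n³, so the series converges absolutely by comparison with the p-series (p = 3 > 1).

[-7/9, 7/9]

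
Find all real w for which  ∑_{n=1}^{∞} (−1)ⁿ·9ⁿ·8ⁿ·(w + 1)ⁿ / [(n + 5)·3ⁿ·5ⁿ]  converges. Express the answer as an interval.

The ratio of consecutive coefficients is [(n + 5)/((n+1) + 5)] · 9·8/(3·5) → 24/5.
Hence the series converges for |w + 1| < 1/(24/5) = 5/24, so the radius of convergence is 5/24.
Endpoint w = -19/24: convergence follows from the alternating series test (terms decrease monotonically to 0).
Check w = -29/24: comparison with the harmonic series Σ 1/n shows the series diverges.

(-29/24, -19/24]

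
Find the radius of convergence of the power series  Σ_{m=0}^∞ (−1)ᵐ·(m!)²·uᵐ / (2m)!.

The ratio of consecutive coefficients is (m+1)²/[(2m+1)·(2m+2)] → 1/4.
Hence the series converges for |u| < 1/(1/4) = 4, so the radius of convergence is 4.

R = 4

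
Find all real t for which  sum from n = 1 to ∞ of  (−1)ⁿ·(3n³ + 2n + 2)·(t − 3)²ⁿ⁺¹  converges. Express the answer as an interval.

(2, 4)

Apply the ratio test: |a_{n+1}| / |a_n| = (3(n+1)³ + 2(n+1) + 2)/(3n³ + 2n + 2), which tends to 1 as n → ∞.
Writing y = (t − 3)², the series in y has radius 1, so |t − 3| < √(1) = 1 and R = 1.
When t = 4, the terms do not tend to 0, so the series diverges.
When t = 2, the terms do not tend to 0, so the series diverges.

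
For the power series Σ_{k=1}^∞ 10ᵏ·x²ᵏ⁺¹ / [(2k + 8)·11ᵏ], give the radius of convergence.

R = √110/10

The ratio of consecutive coefficients is [(2k + 8)/(2(k+1) + 8)] · 10/11 → 10/11.
Writing y = x², the series in y has radius 11/10, so |x| < √(11/10) and R = √110/10.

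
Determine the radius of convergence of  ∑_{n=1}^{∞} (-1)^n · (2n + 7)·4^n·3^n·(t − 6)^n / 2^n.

R = 1/6

The ratio of consecutive coefficients is [(2(n+1) + 7)/(2n + 7)] · 4·3/2 → 6.
Thus R = 1/(6) = 1/6.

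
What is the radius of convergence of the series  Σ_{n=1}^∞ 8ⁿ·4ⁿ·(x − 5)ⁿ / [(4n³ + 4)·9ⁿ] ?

By the ratio test, |a_{n+1}/a_n| = [(4n³ + 4)/(4(n+1)³ + 4)] · 8·4/9 → 32/9.
Convergence for |x − 5| · 32/9 < 1, i.e. |x − 5| < 9/32. So R = 9/32.

R = 9/32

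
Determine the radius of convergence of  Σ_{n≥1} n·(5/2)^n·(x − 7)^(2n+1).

R = √10/5

Apply the ratio test: |a_{n+1}| / |a_n| = [(n+1)/n] · 5/2, which tends to 5/2 as n → ∞.
Successive powers of (x − 7) differ by 2, so the series converges when |x − 7|² · 5/2 < 1, i.e. |x − 7| < √(2/5). So R = √10/5.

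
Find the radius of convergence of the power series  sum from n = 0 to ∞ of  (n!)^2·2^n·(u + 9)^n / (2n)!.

R = 2

Ratio test: |a_{n+1}/a_n| = (n+1)²/[(2n+1)·(2n+2)] · 2 → 1/2 as n → ∞.
Thus R = 1/(1/2) = 2.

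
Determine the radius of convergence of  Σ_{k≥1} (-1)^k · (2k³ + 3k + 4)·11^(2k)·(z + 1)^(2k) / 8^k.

Ratio test: |a_{k+1}/a_k| = [(2(k+1)³ + 3(k+1) + 4)/(2k³ + 3k + 4)] · 121/8 → 121/8 as k → ∞.
Since the exponent of (z + 1) increases by 2 each term, convergence requires |z + 1|² < 8/121, hence R = 2√2/11.

R = 2√2/11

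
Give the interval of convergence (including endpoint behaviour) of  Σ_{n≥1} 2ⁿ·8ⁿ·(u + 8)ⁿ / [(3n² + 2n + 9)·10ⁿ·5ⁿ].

By the ratio test, |a_{n+1}/a_n| = [(3n² + 2n + 9)/(3(n+1)² + 2(n+1) + 9)] · 2·8/(10·5) → 8/25.
The series converges when 8/25 · |u + 8| < 1, giving R = 25/8.
Check u = -39/8: the series is dominated by a constant times Σ 1/n², which converges (p = 2 > 1).
Check u = -89/8: the series is dominated by a constant times Σ 1/n², which converges (p = 2 > 1).

[-89/8, -39/8]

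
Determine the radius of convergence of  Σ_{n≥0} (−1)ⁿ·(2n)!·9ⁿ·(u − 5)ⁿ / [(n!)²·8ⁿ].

Apply the ratio test: |a_{n+1}| / |a_n| = (2n+1)·(2n+2)/(n+1)² · 9/8, which tends to 9/2 as n → ∞.
Hence the series converges for |u − 5| < 1/(9/2) = 2/9, so the radius of convergence is 2/9.

R = 2/9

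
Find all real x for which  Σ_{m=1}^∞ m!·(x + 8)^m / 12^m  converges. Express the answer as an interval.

{-8}

Apply the ratio test: |a_{m+1}| / |a_m| = (m+1) · 1/12, which tends to ∞ as m → ∞.
The terms grow without bound for any (x + 8) ≠ 0, so R = 0 (convergence only at x = -8).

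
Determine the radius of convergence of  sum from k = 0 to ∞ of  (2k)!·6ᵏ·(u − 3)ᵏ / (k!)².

R = 1/24

The ratio of consecutive coefficients is (2k+1)·(2k+2)/(k+1)² · 6 → 24.
Thus R = 1/(24) = 1/24.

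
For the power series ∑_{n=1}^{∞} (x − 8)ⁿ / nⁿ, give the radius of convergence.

R = ∞

Root test: |a_n|^(1/n) = 1/n → 0.
Since the n-th root of |a_n| tends to 0, the series converges for all real x; R = ∞.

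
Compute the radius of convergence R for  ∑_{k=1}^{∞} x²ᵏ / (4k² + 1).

R = 1

The ratio of consecutive coefficients is (4k² + 1)/(4(k+1)² + 1) → 1.
Successive powers of x differ by 2, so the series converges when |x|² · 1 < 1, i.e. |x| < √(1) = 1. So R = 1.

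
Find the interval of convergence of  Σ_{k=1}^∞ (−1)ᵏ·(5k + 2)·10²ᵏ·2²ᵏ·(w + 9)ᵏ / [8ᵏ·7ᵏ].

(-457/50, -443/50)

By the ratio test, |a_{k+1}/a_k| = [(5(k+1) + 2)/(5k + 2)] · 100·4/(8·7) → 50/7.
The series converges when 50/7 · |w + 9| < 1, giving R = 7/50.
When w = -443/50, the terms do not tend to 0, so the series diverges.
Endpoint w = -457/50: the terms have absolute value of order k, which does not tend to 0, so the series diverges by the divergence test.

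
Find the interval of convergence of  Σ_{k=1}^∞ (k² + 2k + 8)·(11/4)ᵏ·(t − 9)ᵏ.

(95/11, 103/11)

Apply the ratio test: |a_{k+1}| / |a_k| = [((k+1)² + 2(k+1) + 8)/(k² + 2k + 8)] · 11/4, which tends to 11/4 as k → ∞.
Hence the series converges for |t − 9| < 1/(11/4) = 4/11, so the radius of convergence is 4/11.
Check t = 103/11: the terms have absolute value of order k², which does not tend to 0, so the series diverges by the divergence test.
When t = 95/11, the terms have absolute value of order k², which does not tend to 0, so the series diverges by the divergence test.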